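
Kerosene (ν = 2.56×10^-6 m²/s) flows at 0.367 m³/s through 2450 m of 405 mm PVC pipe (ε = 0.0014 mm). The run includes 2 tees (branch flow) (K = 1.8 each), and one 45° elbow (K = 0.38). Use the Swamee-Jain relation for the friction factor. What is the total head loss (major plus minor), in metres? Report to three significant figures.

V = 4Q/(πD²) = 2.849 m/s; V²/2g = 0.4137 m
Re = 4.51×10^5, ε/D = 3.46×10^-6 → f = 0.01339 (Swamee-Jain)
Major: h_f = f(L/D)·V²/2g = 0.01339·6049·0.4137 = 33.51 m
Minor: ΣK = 3.98; h_m = ΣK·V²/2g = 1.646 m
Total H_L = 33.51 + 1.646 = 35.15 m

H_L ≈ 35.2 m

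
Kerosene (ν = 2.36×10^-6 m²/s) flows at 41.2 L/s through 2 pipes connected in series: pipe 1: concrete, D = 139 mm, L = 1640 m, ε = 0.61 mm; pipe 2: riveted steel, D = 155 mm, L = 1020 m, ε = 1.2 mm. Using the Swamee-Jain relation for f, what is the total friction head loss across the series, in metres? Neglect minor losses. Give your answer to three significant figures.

H ≈ 190 m

Pipe 1: V = 2.715 m/s, Re = 1.60×10^5, ε/D = 0.00439, f = 0.03005, h_1 = f(L/D)V²/2g = 133.2 m
Pipe 2: V = 2.183 m/s, Re = 1.43×10^5, ε/D = 0.00774, f = 0.03552, h_2 = f(L/D)V²/2g = 56.80 m
Series → Q common, losses add: H = Σh = 190.0 m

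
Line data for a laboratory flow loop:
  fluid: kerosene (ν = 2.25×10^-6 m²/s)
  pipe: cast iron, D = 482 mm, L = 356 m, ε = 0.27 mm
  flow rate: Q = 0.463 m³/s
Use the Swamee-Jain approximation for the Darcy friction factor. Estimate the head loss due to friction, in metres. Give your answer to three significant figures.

h_f ≈ 4.38 m

V = 4Q/(πD²) = 4·0.463/(π·0.482²) = 2.537 m/s
Re = VD/ν = 2.537·0.482/2.25×10^-6 = 5.44×10^5 → turbulent
ε/D = 0.27/482 = 5.60×10^-4
Swamee-Jain: f = 0.01807
h_f = f(L/D)V²/(2g) = 0.01807·(356/0.482)·2.537²/(2·9.81) = 4.381 m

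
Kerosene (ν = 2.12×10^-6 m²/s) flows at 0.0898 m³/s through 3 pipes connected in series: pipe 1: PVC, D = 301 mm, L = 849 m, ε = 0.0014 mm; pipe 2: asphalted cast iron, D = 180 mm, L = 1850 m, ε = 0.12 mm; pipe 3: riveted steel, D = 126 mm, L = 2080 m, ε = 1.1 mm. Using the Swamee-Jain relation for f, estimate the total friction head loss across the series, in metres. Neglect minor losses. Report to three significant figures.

Pipe 1: V = 1.262 m/s, Re = 1.79×10^5, ε/D = 4.65×10^-6, f = 0.01591, h_1 = f(L/D)V²/2g = 3.643 m
Pipe 2: V = 3.529 m/s, Re = 3.00×10^5, ε/D = 6.67×10^-4, f = 0.01923, h_2 = f(L/D)V²/2g = 125.4 m
Pipe 3: V = 7.202 m/s, Re = 4.28×10^5, ε/D = 0.00873, f = 0.03647, h_3 = f(L/D)V²/2g = 1591 m
Series → Q common, losses add: H = Σh = 1721 m

H ≈ 1720 m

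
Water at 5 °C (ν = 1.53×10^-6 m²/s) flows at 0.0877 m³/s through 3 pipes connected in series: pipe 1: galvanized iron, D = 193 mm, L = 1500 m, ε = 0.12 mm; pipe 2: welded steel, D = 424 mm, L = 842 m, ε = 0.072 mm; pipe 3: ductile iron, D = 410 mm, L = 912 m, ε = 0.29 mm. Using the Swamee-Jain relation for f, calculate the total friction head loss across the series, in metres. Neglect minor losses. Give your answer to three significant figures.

H ≈ 68.4 m

Pipe 1: V = 2.998 m/s, Re = 3.78×10^5, ε/D = 6.22×10^-4, f = 0.01875, h_1 = f(L/D)V²/2g = 66.73 m
Pipe 2: V = 0.6211 m/s, Re = 1.72×10^5, ε/D = 1.70×10^-4, f = 0.01728, h_2 = f(L/D)V²/2g = 0.6748 m
Pipe 3: V = 0.6643 m/s, Re = 1.78×10^5, ε/D = 7.07×10^-4, f = 0.02013, h_3 = f(L/D)V²/2g = 1.007 m
Series → Q common, losses add: H = Σh = 68.41 m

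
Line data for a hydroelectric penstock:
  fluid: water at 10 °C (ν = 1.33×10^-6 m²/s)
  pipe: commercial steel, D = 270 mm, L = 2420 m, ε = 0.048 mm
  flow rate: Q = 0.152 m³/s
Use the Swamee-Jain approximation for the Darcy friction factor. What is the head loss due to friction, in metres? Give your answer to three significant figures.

V = 4Q/(πD²) = 4·0.152/(π·0.270²) = 2.655 m/s
Re = VD/ν = 2.655·0.270/1.33×10^-6 = 5.39×10^5 → turbulent
ε/D = 0.048/270 = 1.78×10^-4
Swamee-Jain: f = 0.01520
h_f = f(L/D)V²/(2g) = 0.01520·(2420/0.270)·2.655²/(2·9.81) = 48.93 m

h_f ≈ 48.9 m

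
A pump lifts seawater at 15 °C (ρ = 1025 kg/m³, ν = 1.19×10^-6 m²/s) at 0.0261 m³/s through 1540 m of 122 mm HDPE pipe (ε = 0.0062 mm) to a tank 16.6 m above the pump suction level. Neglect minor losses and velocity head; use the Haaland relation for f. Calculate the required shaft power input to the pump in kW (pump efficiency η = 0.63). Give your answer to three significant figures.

P_shaft ≈ 27.6 kW

V = 4Q/(πD²) = 2.233 m/s; Re = 2.29×10^5; ε/D = 5.08×10^-5; f = 0.01547
h_f = f(L/D)V²/2g = 49.62 m
Total head H = z + h_f = 16.6 + 49.62 = 66.22 m
P_hyd = ρgQH = 1025·9.81·0.0261·66.22 = 17.38 kW
P_shaft = P_hyd/η = 17.38/0.63 = 27.58 kW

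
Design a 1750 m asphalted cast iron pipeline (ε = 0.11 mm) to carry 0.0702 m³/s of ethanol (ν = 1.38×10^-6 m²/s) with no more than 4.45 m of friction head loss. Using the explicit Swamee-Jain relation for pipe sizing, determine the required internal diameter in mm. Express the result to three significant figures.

D ≈ 315 mm

Swamee-Jain (Type III): D = 0.66·[ε^1.25·(LQ²/(gh_f))^4.75 + ν·Q^9.4·(L/(gh_f))^5.2]^0.04
LQ²/(gh_f) = 0.1976; L/(gh_f) = 40.09
Term 1 = ε^1.25·(…)^4.75 = 5.08×10^-9; Term 2 = ν·Q^9.4·(…)^5.2 = 4.28×10^-9
D = 0.66·(5.08×10^-9 + 4.28×10^-9)^0.04 = 0.3151 m = 315 mm
Check: V = 0.900 m/s, Re = 2.06×10^5, f = 0.01804, h_f = 4.14 m ≈ 4.45 m ✓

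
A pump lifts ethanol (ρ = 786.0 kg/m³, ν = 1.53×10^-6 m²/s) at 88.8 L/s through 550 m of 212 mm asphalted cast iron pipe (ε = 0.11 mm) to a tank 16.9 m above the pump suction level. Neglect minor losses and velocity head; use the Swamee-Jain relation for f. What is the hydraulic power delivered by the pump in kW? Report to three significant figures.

V = 4Q/(πD²) = 2.516 m/s; Re = 3.49×10^5; ε/D = 5.19×10^-4; f = 0.01826
h_f = f(L/D)V²/2g = 15.28 m
Total head H = z + h_f = 16.9 + 15.28 = 32.18 m
P_hyd = ρgQH = 786.0·9.81·0.0888·32.18 = 22.03 kW

P_hyd ≈ 22.0 kW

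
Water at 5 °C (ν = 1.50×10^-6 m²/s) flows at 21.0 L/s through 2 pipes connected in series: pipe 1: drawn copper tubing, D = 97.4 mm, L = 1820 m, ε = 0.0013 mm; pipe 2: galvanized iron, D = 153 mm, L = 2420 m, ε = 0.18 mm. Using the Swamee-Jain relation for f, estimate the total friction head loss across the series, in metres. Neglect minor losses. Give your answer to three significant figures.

Pipe 1: V = 2.818 m/s, Re = 1.83×10^5, ε/D = 1.33×10^-5, f = 0.01592, h_1 = f(L/D)V²/2g = 120.4 m
Pipe 2: V = 1.142 m/s, Re = 1.17×10^5, ε/D = 0.00118, f = 0.02265, h_2 = f(L/D)V²/2g = 23.82 m
Series → Q common, losses add: H = Σh = 144.3 m

H ≈ 144 m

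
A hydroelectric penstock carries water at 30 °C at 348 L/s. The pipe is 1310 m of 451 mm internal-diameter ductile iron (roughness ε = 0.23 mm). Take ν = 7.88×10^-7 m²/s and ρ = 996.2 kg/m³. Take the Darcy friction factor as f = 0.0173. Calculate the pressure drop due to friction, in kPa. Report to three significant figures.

V = 4Q/(πD²) = 4·0.348/(π·0.451²) = 2.178 m/s
h_f = f(L/D)V²/(2g) = 0.01730·(1310/0.451)·2.178²/(2·9.81) = 12.15 m
Δp = ρg·h_f = 996.2·9.81·12.15 = 118.8 kPa

Δp ≈ 119 kPa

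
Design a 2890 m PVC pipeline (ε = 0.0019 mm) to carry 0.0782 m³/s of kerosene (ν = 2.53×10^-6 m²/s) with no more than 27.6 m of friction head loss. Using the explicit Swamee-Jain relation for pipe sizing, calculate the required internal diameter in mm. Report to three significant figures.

D ≈ 247 mm

Swamee-Jain (Type III): D = 0.66·[ε^1.25·(LQ²/(gh_f))^4.75 + ν·Q^9.4·(L/(gh_f))^5.2]^0.04
LQ²/(gh_f) = 0.06527; L/(gh_f) = 10.67
Term 1 = ε^1.25·(…)^4.75 = 1.65×10^-13; Term 2 = ν·Q^9.4·(…)^5.2 = 2.22×10^-11
D = 0.66·(1.65×10^-13 + 2.22×10^-11)^0.04 = 0.2475 m = 247 mm
Check: V = 1.63 m/s, Re = 1.59×10^5, f = 0.01631, h_f = 25.7 m ≈ 27.6 m ✓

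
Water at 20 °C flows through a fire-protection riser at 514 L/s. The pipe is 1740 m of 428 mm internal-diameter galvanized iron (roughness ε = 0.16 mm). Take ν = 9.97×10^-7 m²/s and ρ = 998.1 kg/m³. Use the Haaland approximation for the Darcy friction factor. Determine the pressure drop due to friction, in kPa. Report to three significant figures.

V = 4Q/(πD²) = 4·0.514/(π·0.428²) = 3.573 m/s
Re = VD/ν = 3.573·0.428/9.97×10^-7 = 1.53×10^6 → turbulent
ε/D = 0.16/428 = 3.74×10^-4
Haaland: f = 0.01605
h_f = f(L/D)V²/(2g) = 0.01605·(1740/0.428)·3.573²/(2·9.81) = 42.45 m
Δp = ρg·h_f = 998.1·9.81·42.45 = 415.7 kPa

Δp ≈ 416 kPa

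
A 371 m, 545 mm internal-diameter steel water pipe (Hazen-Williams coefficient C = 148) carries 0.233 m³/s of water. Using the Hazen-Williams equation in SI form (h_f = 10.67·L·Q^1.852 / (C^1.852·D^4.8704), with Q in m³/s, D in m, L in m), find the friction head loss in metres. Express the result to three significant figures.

h_f ≈ 0.490 m

h_f = 10.67·371·0.233^1.852 / (148^1.852·0.545^4.8704) = 0.4902 m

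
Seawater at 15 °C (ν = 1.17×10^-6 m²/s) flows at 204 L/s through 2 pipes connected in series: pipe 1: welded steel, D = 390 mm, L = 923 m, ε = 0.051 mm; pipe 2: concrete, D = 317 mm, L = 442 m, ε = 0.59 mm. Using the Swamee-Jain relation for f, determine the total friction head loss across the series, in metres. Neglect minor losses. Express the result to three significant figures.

Pipe 1: V = 1.708 m/s, Re = 5.69×10^5, ε/D = 1.31×10^-4, f = 0.01462, h_1 = f(L/D)V²/2g = 5.143 m
Pipe 2: V = 2.585 m/s, Re = 7.00×10^5, ε/D = 0.00186, f = 0.02335, h_2 = f(L/D)V²/2g = 11.09 m
Series → Q common, losses add: H = Σh = 16.23 m

H ≈ 16.2 m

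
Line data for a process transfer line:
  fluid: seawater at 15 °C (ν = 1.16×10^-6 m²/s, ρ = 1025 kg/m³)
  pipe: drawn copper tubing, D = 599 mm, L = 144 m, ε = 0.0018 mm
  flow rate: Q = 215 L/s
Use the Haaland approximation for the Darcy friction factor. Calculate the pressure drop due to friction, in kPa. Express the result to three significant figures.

Δp ≈ 0.980 kPa

V = 4Q/(πD²) = 4·0.215/(π·0.599²) = 0.7629 m/s
Re = VD/ν = 0.7629·0.599/1.16×10^-6 = 3.94×10^5 → turbulent
ε/D = 0.0018/599 = 3.01×10^-6
Haaland: f = 0.01367
h_f = f(L/D)V²/(2g) = 0.01367·(144/0.599)·0.7629²/(2·9.81) = 0.09747 m
Δp = ρg·h_f = 1025·9.81·0.09747 = 0.9801 kPa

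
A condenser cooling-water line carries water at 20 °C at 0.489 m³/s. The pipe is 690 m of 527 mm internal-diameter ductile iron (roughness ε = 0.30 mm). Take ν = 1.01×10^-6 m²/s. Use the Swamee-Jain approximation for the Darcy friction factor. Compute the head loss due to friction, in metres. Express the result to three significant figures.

h_f ≈ 5.93 m

V = 4Q/(πD²) = 4·0.489/(π·0.527²) = 2.242 m/s
Re = VD/ν = 2.242·0.527/1.01×10^-6 = 1.17×10^6 → turbulent
ε/D = 0.30/527 = 5.69×10^-4
Swamee-Jain: f = 0.01768
h_f = f(L/D)V²/(2g) = 0.01768·(690/0.527)·2.242²/(2·9.81) = 5.930 m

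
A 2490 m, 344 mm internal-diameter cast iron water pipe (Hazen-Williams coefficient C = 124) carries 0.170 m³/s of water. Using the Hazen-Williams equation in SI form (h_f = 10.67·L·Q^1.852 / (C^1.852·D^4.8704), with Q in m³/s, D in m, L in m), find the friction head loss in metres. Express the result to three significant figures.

h_f = 10.67·2490·0.170^1.852 / (124^1.852·0.344^4.8704) = 23.95 m

h_f ≈ 23.9 m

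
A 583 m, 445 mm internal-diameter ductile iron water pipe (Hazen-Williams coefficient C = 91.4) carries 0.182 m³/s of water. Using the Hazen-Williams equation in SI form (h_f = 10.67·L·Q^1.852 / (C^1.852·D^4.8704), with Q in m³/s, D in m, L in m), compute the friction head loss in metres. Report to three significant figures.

h_f = 10.67·583·0.182^1.852 / (91.4^1.852·0.445^4.8704) = 3.195 m

h_f ≈ 3.19 m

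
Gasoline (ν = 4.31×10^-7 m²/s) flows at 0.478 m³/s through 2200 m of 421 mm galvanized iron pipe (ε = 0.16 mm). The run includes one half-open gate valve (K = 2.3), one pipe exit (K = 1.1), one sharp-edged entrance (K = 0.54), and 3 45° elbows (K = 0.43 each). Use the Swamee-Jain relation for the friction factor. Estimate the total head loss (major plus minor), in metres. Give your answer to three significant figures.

H_L ≈ 53.3 m

V = 4Q/(πD²) = 3.434 m/s; V²/2g = 0.6010 m
Re = 3.35×10^6, ε/D = 3.80×10^-4 → f = 0.01597 (Swamee-Jain)
Major: h_f = f(L/D)·V²/2g = 0.01597·5226·0.6010 = 50.14 m
Minor: ΣK = 5.23; h_m = ΣK·V²/2g = 3.143 m
Total H_L = 50.14 + 3.143 = 53.28 m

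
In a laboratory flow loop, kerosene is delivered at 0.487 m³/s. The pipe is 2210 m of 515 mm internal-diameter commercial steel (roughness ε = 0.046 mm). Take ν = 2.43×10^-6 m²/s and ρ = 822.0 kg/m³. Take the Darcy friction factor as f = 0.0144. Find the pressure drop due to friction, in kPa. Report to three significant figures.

V = 4Q/(πD²) = 4·0.487/(π·0.515²) = 2.338 m/s
h_f = f(L/D)V²/(2g) = 0.01440·(2210/0.515)·2.338²/(2·9.81) = 17.21 m
Δp = ρg·h_f = 822.0·9.81·17.21 = 138.8 kPa

Δp ≈ 139 kPa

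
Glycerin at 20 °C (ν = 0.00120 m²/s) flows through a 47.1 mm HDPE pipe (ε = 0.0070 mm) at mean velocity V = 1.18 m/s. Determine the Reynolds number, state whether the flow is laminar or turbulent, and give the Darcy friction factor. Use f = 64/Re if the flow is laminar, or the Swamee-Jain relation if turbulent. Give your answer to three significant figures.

Re = VD/ν = 1.180·0.0471/0.00120 = 46.3
Re < 2300 → laminar → f = 64/Re = 1.382

Re ≈ 46.3; laminar; f = 64/Re ≈ 1.38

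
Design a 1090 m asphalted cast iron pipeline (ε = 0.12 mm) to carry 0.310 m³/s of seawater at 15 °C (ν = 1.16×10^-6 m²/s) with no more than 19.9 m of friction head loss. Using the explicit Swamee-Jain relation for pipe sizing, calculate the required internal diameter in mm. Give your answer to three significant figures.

D ≈ 376 mm

Swamee-Jain (Type III): D = 0.66·[ε^1.25·(LQ²/(gh_f))^4.75 + ν·Q^9.4·(L/(gh_f))^5.2]^0.04
LQ²/(gh_f) = 0.5366; L/(gh_f) = 5.583
Term 1 = ε^1.25·(…)^4.75 = 6.53×10^-7; Term 2 = ν·Q^9.4·(…)^5.2 = 1.47×10^-7
D = 0.66·(6.53×10^-7 + 1.47×10^-7)^0.04 = 0.3764 m = 376 mm
Check: V = 2.79 m/s, Re = 9.04×10^5, f = 0.01599, h_f = 18.3 m ≈ 19.9 m ✓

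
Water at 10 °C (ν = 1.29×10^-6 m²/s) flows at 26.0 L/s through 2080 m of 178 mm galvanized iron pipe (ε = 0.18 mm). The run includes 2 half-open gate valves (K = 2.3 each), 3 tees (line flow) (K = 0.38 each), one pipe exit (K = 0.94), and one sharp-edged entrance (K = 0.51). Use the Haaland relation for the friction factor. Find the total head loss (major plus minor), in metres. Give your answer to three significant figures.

V = 4Q/(πD²) = 1.045 m/s; V²/2g = 0.05564 m
Re = 1.44×10^5, ε/D = 0.00101 → f = 0.02138 (Haaland)
Major: h_f = f(L/D)·V²/2g = 0.02138·11685·0.05564 = 13.90 m
Minor: ΣK = 7.19; h_m = ΣK·V²/2g = 0.4001 m
Total H_L = 13.90 + 0.4001 = 14.30 m

H_L ≈ 14.3 m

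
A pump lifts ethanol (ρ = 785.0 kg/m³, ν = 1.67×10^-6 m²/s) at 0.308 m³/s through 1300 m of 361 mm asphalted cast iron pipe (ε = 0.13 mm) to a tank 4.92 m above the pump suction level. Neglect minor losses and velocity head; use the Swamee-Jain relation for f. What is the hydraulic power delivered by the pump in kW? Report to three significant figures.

P_hyd ≈ 77.0 kW

V = 4Q/(πD²) = 3.009 m/s; Re = 6.50×10^5; ε/D = 3.60×10^-4; f = 0.01658
h_f = f(L/D)V²/2g = 27.56 m
Total head H = z + h_f = 4.92 + 27.56 = 32.48 m
P_hyd = ρgQH = 785.0·9.81·0.308·32.48 = 77.04 kW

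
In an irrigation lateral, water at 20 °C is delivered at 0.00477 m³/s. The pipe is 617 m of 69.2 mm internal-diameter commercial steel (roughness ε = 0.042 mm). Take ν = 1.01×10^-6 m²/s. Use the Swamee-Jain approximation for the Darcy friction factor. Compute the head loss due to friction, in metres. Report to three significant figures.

h_f ≈ 15.5 m

V = 4Q/(πD²) = 4·0.00477/(π·0.0692²) = 1.268 m/s
Re = VD/ν = 1.268·0.0692/1.01×10^-6 = 8.69×10^4 → turbulent
ε/D = 0.042/69.2 = 6.07×10^-4
Swamee-Jain: f = 0.02123
h_f = f(L/D)V²/(2g) = 0.02123·(617/0.0692)·1.268²/(2·9.81) = 15.52 m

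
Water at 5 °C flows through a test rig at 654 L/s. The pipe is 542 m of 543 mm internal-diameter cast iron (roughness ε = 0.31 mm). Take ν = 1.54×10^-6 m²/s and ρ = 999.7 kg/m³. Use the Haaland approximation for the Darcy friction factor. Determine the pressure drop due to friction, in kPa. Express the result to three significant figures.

V = 4Q/(πD²) = 4·0.654/(π·0.543²) = 2.824 m/s
Re = VD/ν = 2.824·0.543/1.54×10^-6 = 9.96×10^5 → turbulent
ε/D = 0.31/543 = 5.71×10^-4
Haaland: f = 0.01764
h_f = f(L/D)V²/(2g) = 0.01764·(542/0.543)·2.824²/(2·9.81) = 7.159 m
Δp = ρg·h_f = 999.7·9.81·7.159 = 70.21 kPa

Δp ≈ 70.2 kPa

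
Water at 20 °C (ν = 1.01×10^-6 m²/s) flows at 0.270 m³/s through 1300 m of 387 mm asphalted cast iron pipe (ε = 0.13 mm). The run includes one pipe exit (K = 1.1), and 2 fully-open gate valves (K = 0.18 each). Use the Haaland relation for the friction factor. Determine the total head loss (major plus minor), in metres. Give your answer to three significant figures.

V = 4Q/(πD²) = 2.295 m/s; V²/2g = 0.2685 m
Re = 8.80×10^5, ε/D = 3.36×10^-4 → f = 0.01599 (Haaland)
Major: h_f = f(L/D)·V²/2g = 0.01599·3359·0.2685 = 14.43 m
Minor: ΣK = 1.46; h_m = ΣK·V²/2g = 0.3921 m
Total H_L = 14.43 + 0.3921 = 14.82 m

H_L ≈ 14.8 m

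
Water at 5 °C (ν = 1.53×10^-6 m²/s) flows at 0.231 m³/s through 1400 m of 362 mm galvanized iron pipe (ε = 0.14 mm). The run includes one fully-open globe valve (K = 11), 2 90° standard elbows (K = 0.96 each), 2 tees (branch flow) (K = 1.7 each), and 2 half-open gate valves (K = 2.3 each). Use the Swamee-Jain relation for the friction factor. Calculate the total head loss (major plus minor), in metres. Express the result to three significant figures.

H_L ≈ 22.2 m

V = 4Q/(πD²) = 2.244 m/s; V²/2g = 0.2568 m
Re = 5.31×10^5, ε/D = 3.87×10^-4 → f = 0.01696 (Swamee-Jain)
Major: h_f = f(L/D)·V²/2g = 0.01696·3867·0.2568 = 16.84 m
Minor: ΣK = 20.9; h_m = ΣK·V²/2g = 5.371 m
Total H_L = 16.84 + 5.371 = 22.22 m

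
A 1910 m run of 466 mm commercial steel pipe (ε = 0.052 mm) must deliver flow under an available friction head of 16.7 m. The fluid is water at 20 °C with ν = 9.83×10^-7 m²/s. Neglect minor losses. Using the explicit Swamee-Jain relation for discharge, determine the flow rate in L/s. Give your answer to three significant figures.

Swamee-Jain (Type II): Q = -0.965·√(gD⁵h_f/L)·ln[ε/(3.7D) + √(3.17ν²L/(gD³h_f))]
√(gD⁵h_f/L) = √(9.81·0.466⁵·16.7/1910) = 0.04342
ε/(3.7D) = 3.02×10^-5; √(3.17ν²L/(gD³h_f)) = 1.88×10^-5
Q = -0.965·0.04342·ln(4.894×10^-5) = 0.4158 m³/s
Check: V = 2.44 m/s, Re = 1.16×10^6, f = 0.01353, h_f = 16.8 m ≈ 16.7 m ✓

Q ≈ 416 L/s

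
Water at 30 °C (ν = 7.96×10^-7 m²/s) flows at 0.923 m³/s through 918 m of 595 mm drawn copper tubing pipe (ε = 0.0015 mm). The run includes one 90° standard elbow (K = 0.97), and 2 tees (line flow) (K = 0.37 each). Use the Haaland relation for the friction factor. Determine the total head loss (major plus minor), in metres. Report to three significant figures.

H_L ≈ 9.69 m

V = 4Q/(πD²) = 3.320 m/s; V²/2g = 0.5616 m
Re = 2.48×10^6, ε/D = 2.52×10^-6 → f = 0.01008 (Haaland)
Major: h_f = f(L/D)·V²/2g = 0.01008·1543·0.5616 = 8.733 m
Minor: ΣK = 1.71; h_m = ΣK·V²/2g = 0.9604 m
Total H_L = 8.733 + 0.9604 = 9.693 m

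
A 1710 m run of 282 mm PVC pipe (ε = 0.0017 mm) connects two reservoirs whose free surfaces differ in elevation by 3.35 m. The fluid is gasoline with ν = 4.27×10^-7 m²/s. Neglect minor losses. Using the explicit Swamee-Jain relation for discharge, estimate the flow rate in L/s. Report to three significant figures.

Swamee-Jain (Type II): Q = -0.965·√(gD⁵h_f/L)·ln[ε/(3.7D) + √(3.17ν²L/(gD³h_f))]
√(gD⁵h_f/L) = √(9.81·0.282⁵·3.35/1710) = 0.005854
ε/(3.7D) = 1.63×10^-6; √(3.17ν²L/(gD³h_f)) = 3.66×10^-5
Q = -0.965·0.005854·ln(3.825×10^-5) = 0.05746 m³/s
Check: V = 0.920 m/s, Re = 6.08×10^5, f = 0.01276, h_f = 3.34 m ≈ 3.35 m ✓

Q ≈ 57.5 L/s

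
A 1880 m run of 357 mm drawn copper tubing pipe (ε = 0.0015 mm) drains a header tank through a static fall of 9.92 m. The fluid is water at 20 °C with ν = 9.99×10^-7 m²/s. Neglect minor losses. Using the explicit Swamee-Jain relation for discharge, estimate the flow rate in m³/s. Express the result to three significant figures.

Swamee-Jain (Type II): Q = -0.965·√(gD⁵h_f/L)·ln[ε/(3.7D) + √(3.17ν²L/(gD³h_f))]
√(gD⁵h_f/L) = √(9.81·0.357⁵·9.92/1880) = 0.01733
ε/(3.7D) = 1.14×10^-6; √(3.17ν²L/(gD³h_f)) = 3.67×10^-5
Q = -0.965·0.01733·ln(3.779×10^-5) = 0.1703 m³/s
Check: V = 1.70 m/s, Re = 6.08×10^5, f = 0.01272, h_f = 9.88 m ≈ 9.92 m ✓

Q ≈ 0.170 m³/s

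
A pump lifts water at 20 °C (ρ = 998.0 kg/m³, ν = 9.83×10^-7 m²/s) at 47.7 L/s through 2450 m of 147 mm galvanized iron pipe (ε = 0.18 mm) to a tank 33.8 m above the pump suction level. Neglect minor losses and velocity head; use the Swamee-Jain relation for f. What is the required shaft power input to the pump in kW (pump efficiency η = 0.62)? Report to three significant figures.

P_shaft ≈ 134 kW

V = 4Q/(πD²) = 2.811 m/s; Re = 4.20×10^5; ε/D = 0.00122; f = 0.02138
h_f = f(L/D)V²/2g = 143.5 m
Total head H = z + h_f = 33.8 + 143.5 = 177.3 m
P_hyd = ρgQH = 998.0·9.81·0.0477·177.3 = 82.79 kW
P_shaft = P_hyd/η = 82.79/0.62 = 133.5 kW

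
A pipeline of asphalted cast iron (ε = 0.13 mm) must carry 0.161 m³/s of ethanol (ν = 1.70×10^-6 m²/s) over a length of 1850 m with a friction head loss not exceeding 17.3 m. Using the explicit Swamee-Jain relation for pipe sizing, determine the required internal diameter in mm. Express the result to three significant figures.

D ≈ 337 mm

Swamee-Jain (Type III): D = 0.66·[ε^1.25·(LQ²/(gh_f))^4.75 + ν·Q^9.4·(L/(gh_f))^5.2]^0.04
LQ²/(gh_f) = 0.2826; L/(gh_f) = 10.90
Term 1 = ε^1.25·(…)^4.75 = 3.43×10^-8; Term 2 = ν·Q^9.4·(…)^5.2 = 1.48×10^-8
D = 0.66·(3.43×10^-8 + 1.48×10^-8)^0.04 = 0.3366 m = 337 mm
Check: V = 1.81 m/s, Re = 3.58×10^5, f = 0.01740, h_f = 15.9 m ≈ 17.3 m ✓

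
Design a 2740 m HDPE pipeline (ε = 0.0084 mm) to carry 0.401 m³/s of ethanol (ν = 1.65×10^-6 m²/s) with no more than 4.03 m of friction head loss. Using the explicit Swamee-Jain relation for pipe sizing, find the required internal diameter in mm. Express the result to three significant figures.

Swamee-Jain (Type III): D = 0.66·[ε^1.25·(LQ²/(gh_f))^4.75 + ν·Q^9.4·(L/(gh_f))^5.2]^0.04
LQ²/(gh_f) = 11.14; L/(gh_f) = 69.31
Term 1 = ε^1.25·(…)^4.75 = 0.0426; Term 2 = ν·Q^9.4·(…)^5.2 = 1.15
D = 0.66·(0.0426 + 1.15)^0.04 = 0.6646 m = 665 mm
Check: V = 1.16 m/s, Re = 4.66×10^5, f = 0.01345, h_f = 3.78 m ≈ 4.03 m ✓

D ≈ 665 mm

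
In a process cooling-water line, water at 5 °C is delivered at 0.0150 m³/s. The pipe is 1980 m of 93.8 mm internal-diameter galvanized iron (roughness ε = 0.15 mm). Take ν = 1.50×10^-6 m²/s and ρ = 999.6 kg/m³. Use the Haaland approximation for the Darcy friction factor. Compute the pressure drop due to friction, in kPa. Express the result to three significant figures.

Δp ≈ 1170 kPa

V = 4Q/(πD²) = 4·0.0150/(π·0.0938²) = 2.171 m/s
Re = VD/ν = 2.171·0.0938/1.50×10^-6 = 1.36×10^5 → turbulent
ε/D = 0.15/93.8 = 0.00160
Haaland: f = 0.02344
h_f = f(L/D)V²/(2g) = 0.02344·(1980/0.0938)·2.171²/(2·9.81) = 118.8 m
Δp = ρg·h_f = 999.6·9.81·118.8 = 1165 kPa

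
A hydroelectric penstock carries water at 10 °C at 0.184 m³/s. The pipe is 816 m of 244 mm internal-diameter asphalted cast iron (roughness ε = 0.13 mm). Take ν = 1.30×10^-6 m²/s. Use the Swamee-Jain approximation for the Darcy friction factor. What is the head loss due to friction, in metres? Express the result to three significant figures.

V = 4Q/(πD²) = 4·0.184/(π·0.244²) = 3.935 m/s
Re = VD/ν = 3.935·0.244/1.30×10^-6 = 7.39×10^5 → turbulent
ε/D = 0.13/244 = 5.33×10^-4
Swamee-Jain: f = 0.01769
h_f = f(L/D)V²/(2g) = 0.01769·(816/0.244)·3.935²/(2·9.81) = 46.69 m

h_f ≈ 46.7 m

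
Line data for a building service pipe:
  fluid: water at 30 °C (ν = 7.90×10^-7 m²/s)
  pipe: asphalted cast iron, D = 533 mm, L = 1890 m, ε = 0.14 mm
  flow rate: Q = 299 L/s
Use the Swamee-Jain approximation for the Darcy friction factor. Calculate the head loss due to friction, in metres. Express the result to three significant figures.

V = 4Q/(πD²) = 4·0.299/(π·0.533²) = 1.340 m/s
Re = VD/ν = 1.340·0.533/7.90×10^-7 = 9.04×10^5 → turbulent
ε/D = 0.14/533 = 2.63×10^-4
Swamee-Jain: f = 0.01549
h_f = f(L/D)V²/(2g) = 0.01549·(1890/0.533)·1.340²/(2·9.81) = 5.027 m

h_f ≈ 5.03 m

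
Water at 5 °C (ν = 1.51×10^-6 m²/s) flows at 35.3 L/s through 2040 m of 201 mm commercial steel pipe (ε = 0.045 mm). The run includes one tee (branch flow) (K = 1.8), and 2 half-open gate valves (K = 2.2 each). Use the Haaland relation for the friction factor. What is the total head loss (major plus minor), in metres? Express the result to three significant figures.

V = 4Q/(πD²) = 1.112 m/s; V²/2g = 0.06308 m
Re = 1.48×10^5, ε/D = 2.24×10^-4 → f = 0.01774 (Haaland)
Major: h_f = f(L/D)·V²/2g = 0.01774·10149·0.06308 = 11.36 m
Minor: ΣK = 6.20; h_m = ΣK·V²/2g = 0.3911 m
Total H_L = 11.36 + 0.3911 = 11.75 m

H_L ≈ 11.7 m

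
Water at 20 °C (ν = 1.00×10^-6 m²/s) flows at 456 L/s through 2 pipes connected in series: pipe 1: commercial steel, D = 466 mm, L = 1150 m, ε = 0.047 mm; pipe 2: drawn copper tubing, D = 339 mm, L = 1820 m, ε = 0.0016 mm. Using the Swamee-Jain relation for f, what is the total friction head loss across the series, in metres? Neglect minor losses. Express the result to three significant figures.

H ≈ 87.3 m

Pipe 1: V = 2.674 m/s, Re = 1.25×10^6, ε/D = 1.01×10^-4, f = 0.01329, h_1 = f(L/D)V²/2g = 11.95 m
Pipe 2: V = 5.052 m/s, Re = 1.71×10^6, ε/D = 4.72×10^-6, f = 0.01079, h_2 = f(L/D)V²/2g = 75.35 m
Series → Q common, losses add: H = Σh = 87.30 m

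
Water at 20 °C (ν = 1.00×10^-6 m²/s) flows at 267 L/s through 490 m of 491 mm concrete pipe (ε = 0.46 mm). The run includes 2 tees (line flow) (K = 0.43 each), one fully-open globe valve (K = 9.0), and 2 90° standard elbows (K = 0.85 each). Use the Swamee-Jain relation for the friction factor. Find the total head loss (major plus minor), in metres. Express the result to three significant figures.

V = 4Q/(πD²) = 1.410 m/s; V²/2g = 0.1013 m
Re = 6.92×10^5, ε/D = 9.37×10^-4 → f = 0.01989 (Swamee-Jain)
Major: h_f = f(L/D)·V²/2g = 0.01989·998.0·0.1013 = 2.012 m
Minor: ΣK = 11.6; h_m = ΣK·V²/2g = 1.172 m
Total H_L = 2.012 + 1.172 = 3.184 m

H_L ≈ 3.18 m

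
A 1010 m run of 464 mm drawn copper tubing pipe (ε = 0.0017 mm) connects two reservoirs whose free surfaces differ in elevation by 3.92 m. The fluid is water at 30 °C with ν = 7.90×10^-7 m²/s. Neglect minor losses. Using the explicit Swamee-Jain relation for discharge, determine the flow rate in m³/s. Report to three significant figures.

Q ≈ 0.294 m³/s

Swamee-Jain (Type II): Q = -0.965·√(gD⁵h_f/L)·ln[ε/(3.7D) + √(3.17ν²L/(gD³h_f))]
√(gD⁵h_f/L) = √(9.81·0.464⁵·3.92/1010) = 0.02862
ε/(3.7D) = 9.90×10^-7; √(3.17ν²L/(gD³h_f)) = 2.28×10^-5
Q = -0.965·0.02862·ln(2.380×10^-5) = 0.2940 m³/s
Check: V = 1.74 m/s, Re = 1.02×10^6, f = 0.01166, h_f = 3.91 m ≈ 3.92 m ✓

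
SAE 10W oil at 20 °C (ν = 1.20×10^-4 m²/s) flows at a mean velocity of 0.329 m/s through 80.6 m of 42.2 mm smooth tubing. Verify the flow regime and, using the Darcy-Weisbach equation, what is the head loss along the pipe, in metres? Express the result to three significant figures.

Re = VD/ν = 0.329·0.04220/1.20×10^-4 = 116 → laminar (Re < 2300)
f = 64/Re = 0.5532
h_f = f(L/D)V²/(2g) = 0.5532·(80.6/0.04220)·0.329²/(2·9.81) = 5.829 m

h_f ≈ 5.83 m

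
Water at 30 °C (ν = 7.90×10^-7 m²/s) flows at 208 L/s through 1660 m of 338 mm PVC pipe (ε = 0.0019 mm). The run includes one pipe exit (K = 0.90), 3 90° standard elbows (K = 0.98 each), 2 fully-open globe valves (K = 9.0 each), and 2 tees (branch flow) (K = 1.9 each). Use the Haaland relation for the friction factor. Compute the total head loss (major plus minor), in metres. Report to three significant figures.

H_L ≈ 22.8 m

V = 4Q/(πD²) = 2.318 m/s; V²/2g = 0.2739 m
Re = 9.92×10^5, ε/D = 5.62×10^-6 → f = 0.01170 (Haaland)
Major: h_f = f(L/D)·V²/2g = 0.01170·4911·0.2739 = 15.74 m
Minor: ΣK = 25.6; h_m = ΣK·V²/2g = 7.023 m
Total H_L = 15.74 + 7.023 = 22.76 m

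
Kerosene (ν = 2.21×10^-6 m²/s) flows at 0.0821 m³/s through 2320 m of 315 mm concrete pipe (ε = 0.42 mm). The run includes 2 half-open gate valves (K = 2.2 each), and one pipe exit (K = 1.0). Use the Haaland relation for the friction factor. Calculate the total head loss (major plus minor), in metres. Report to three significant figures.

H_L ≈ 9.67 m

V = 4Q/(πD²) = 1.053 m/s; V²/2g = 0.05657 m
Re = 1.50×10^5, ε/D = 0.00133 → f = 0.02247 (Haaland)
Major: h_f = f(L/D)·V²/2g = 0.02247·7365·0.05657 = 9.360 m
Minor: ΣK = 5.40; h_m = ΣK·V²/2g = 0.3055 m
Total H_L = 9.360 + 0.3055 = 9.666 m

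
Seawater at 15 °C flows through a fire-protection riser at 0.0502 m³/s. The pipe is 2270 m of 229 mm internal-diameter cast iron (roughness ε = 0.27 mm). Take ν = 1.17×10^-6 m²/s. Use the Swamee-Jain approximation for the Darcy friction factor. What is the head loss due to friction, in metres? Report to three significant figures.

h_f ≈ 16.3 m

V = 4Q/(πD²) = 4·0.0502/(π·0.229²) = 1.219 m/s
Re = VD/ν = 1.219·0.229/1.17×10^-6 = 2.39×10^5 → turbulent
ε/D = 0.27/229 = 0.00118
Swamee-Jain: f = 0.02168
h_f = f(L/D)V²/(2g) = 0.02168·(2270/0.229)·1.219²/(2·9.81) = 16.27 m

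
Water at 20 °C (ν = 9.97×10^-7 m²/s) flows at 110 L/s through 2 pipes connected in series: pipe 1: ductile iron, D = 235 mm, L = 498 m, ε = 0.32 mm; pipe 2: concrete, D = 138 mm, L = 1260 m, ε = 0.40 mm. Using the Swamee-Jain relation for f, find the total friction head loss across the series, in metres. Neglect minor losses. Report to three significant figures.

H ≈ 673 m

Pipe 1: V = 2.536 m/s, Re = 5.98×10^5, ε/D = 0.00136, f = 0.02171, h_1 = f(L/D)V²/2g = 15.08 m
Pipe 2: V = 7.354 m/s, Re = 1.02×10^6, ε/D = 0.00290, f = 0.02612, h_2 = f(L/D)V²/2g = 657.4 m
Series → Q common, losses add: H = Σh = 672.5 m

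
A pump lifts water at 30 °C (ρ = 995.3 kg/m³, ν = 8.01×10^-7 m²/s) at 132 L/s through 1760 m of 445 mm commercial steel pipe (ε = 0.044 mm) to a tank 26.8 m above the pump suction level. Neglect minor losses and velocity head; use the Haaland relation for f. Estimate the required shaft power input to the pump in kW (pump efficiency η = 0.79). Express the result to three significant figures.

V = 4Q/(πD²) = 0.8487 m/s; Re = 4.72×10^5; ε/D = 9.89×10^-5; f = 0.01435
h_f = f(L/D)V²/2g = 2.084 m
Total head H = z + h_f = 26.8 + 2.084 = 28.88 m
P_hyd = ρgQH = 995.3·9.81·0.132·28.88 = 37.23 kW
P_shaft = P_hyd/η = 37.23/0.79 = 47.12 kW

P_shaft ≈ 47.1 kW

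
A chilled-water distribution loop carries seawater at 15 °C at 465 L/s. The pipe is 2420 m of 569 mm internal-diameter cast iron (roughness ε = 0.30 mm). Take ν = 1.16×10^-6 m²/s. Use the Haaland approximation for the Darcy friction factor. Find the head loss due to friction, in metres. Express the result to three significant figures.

V = 4Q/(πD²) = 4·0.465/(π·0.569²) = 1.829 m/s
Re = VD/ν = 1.829·0.569/1.16×10^-6 = 8.97×10^5 → turbulent
ε/D = 0.30/569 = 5.27×10^-4
Haaland: f = 0.01740
h_f = f(L/D)V²/(2g) = 0.01740·(2420/0.569)·1.829²/(2·9.81) = 12.62 m

h_f ≈ 12.6 m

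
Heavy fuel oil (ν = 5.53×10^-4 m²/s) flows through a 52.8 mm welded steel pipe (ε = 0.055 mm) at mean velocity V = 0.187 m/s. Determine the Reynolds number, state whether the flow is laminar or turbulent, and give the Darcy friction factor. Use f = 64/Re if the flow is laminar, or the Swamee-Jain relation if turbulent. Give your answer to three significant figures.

Re = VD/ν = 0.1870·0.0528/5.53×10^-4 = 17.9
Re < 2300 → laminar → f = 64/Re = 3.585

Re ≈ 17.9; laminar; f = 64/Re ≈ 3.58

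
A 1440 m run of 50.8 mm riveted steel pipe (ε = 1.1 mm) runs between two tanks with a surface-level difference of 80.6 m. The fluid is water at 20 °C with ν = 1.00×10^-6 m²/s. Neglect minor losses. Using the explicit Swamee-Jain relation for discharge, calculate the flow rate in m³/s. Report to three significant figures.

Swamee-Jain (Type II): Q = -0.965·√(gD⁵h_f/L)·ln[ε/(3.7D) + √(3.17ν²L/(gD³h_f))]
√(gD⁵h_f/L) = √(9.81·0.0508⁵·80.6/1440) = 4.310×10^-4
ε/(3.7D) = 0.00585; √(3.17ν²L/(gD³h_f)) = 2.10×10^-4
Q = -0.965·4.310×10^-4·ln(0.006062) = 0.002124 m³/s
Check: V = 1.05 m/s, Re = 5.32×10^4, f = 0.05121, h_f = 81.2 m ≈ 80.6 m ✓

Q ≈ 0.00212 m³/s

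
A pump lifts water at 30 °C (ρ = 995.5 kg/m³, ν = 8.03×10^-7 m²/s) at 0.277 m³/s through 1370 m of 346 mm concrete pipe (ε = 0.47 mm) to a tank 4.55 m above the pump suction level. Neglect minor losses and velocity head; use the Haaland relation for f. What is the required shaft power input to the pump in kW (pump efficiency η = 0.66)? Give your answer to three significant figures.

V = 4Q/(πD²) = 2.946 m/s; Re = 1.27×10^6; ε/D = 0.00136; f = 0.02140
h_f = f(L/D)V²/2g = 37.48 m
Total head H = z + h_f = 4.55 + 37.48 = 42.03 m
P_hyd = ρgQH = 995.5·9.81·0.277·42.03 = 113.7 kW
P_shaft = P_hyd/η = 113.7/0.66 = 172.3 kW

P_shaft ≈ 172 kW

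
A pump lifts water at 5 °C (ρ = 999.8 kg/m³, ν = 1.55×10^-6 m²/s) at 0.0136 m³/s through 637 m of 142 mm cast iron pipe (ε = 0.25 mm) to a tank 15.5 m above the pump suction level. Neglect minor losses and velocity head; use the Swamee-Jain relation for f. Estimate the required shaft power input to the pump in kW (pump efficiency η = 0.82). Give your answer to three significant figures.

P_shaft ≈ 3.21 kW

V = 4Q/(πD²) = 0.8588 m/s; Re = 7.87×10^4; ε/D = 0.00176; f = 0.02513
h_f = f(L/D)V²/2g = 4.237 m
Total head H = z + h_f = 15.5 + 4.237 = 19.74 m
P_hyd = ρgQH = 999.8·9.81·0.0136·19.74 = 2.633 kW
P_shaft = P_hyd/η = 2.633/0.82 = 3.211 kW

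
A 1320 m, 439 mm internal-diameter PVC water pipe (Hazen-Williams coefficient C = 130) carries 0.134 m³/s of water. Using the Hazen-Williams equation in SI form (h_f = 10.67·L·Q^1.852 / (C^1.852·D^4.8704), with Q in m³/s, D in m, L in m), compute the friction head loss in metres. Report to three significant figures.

h_f ≈ 2.28 m

h_f = 10.67·1320·0.134^1.852 / (130^1.852·0.439^4.8704) = 2.283 m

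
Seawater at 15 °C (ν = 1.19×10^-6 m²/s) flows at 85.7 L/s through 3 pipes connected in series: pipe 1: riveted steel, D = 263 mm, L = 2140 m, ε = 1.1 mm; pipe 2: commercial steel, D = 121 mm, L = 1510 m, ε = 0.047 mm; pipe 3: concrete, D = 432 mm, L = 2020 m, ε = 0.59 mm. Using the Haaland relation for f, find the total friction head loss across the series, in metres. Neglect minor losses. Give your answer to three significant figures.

Pipe 1: V = 1.578 m/s, Re = 3.49×10^5, ε/D = 0.00418, f = 0.02913, h_1 = f(L/D)V²/2g = 30.06 m
Pipe 2: V = 7.453 m/s, Re = 7.58×10^5, ε/D = 3.88×10^-4, f = 0.01651, h_2 = f(L/D)V²/2g = 583.2 m
Pipe 3: V = 0.5847 m/s, Re = 2.12×10^5, ε/D = 0.00137, f = 0.02221, h_3 = f(L/D)V²/2g = 1.810 m
Series → Q common, losses add: H = Σh = 615.1 m

H ≈ 615 m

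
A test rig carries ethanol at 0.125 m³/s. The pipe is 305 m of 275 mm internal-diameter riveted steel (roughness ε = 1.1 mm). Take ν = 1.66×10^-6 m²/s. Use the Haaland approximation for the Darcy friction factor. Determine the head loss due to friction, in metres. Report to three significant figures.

V = 4Q/(πD²) = 4·0.125/(π·0.275²) = 2.105 m/s
Re = VD/ν = 2.105·0.275/1.66×10^-6 = 3.49×10^5 → turbulent
ε/D = 1.1/275 = 0.00400
Haaland: f = 0.02876
h_f = f(L/D)V²/(2g) = 0.02876·(305/0.275)·2.105²/(2·9.81) = 7.201 m

h_f ≈ 7.20 m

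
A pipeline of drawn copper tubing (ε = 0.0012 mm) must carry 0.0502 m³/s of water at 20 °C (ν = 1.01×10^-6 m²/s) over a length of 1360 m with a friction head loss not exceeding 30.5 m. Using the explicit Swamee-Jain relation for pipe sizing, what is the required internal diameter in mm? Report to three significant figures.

Swamee-Jain (Type III): D = 0.66·[ε^1.25·(LQ²/(gh_f))^4.75 + ν·Q^9.4·(L/(gh_f))^5.2]^0.04
LQ²/(gh_f) = 0.01145; L/(gh_f) = 4.545
Term 1 = ε^1.25·(…)^4.75 = 2.39×10^-17; Term 2 = ν·Q^9.4·(…)^5.2 = 1.62×10^-15
D = 0.66·(2.39×10^-17 + 1.62×10^-15)^0.04 = 0.1691 m = 169 mm
Check: V = 2.23 m/s, Re = 3.74×10^5, f = 0.01389, h_f = 28.4 m ≈ 30.5 m ✓

D ≈ 169 mm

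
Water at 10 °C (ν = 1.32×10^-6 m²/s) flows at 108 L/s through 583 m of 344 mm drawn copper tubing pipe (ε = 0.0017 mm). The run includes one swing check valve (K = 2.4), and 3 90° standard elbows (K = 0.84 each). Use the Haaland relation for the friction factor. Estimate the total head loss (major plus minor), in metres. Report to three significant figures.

V = 4Q/(πD²) = 1.162 m/s; V²/2g = 0.06882 m
Re = 3.03×10^5, ε/D = 4.94×10^-6 → f = 0.01436 (Haaland)
Major: h_f = f(L/D)·V²/2g = 0.01436·1695·0.06882 = 1.675 m
Minor: ΣK = 4.92; h_m = ΣK·V²/2g = 0.3386 m
Total H_L = 1.675 + 0.3386 = 2.013 m

H_L ≈ 2.01 m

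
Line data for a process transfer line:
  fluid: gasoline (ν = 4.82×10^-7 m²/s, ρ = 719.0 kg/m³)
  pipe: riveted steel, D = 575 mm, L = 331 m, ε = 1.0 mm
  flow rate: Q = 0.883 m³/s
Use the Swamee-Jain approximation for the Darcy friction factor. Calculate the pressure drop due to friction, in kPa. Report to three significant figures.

Δp ≈ 54.2 kPa

V = 4Q/(πD²) = 4·0.883/(π·0.575²) = 3.400 m/s
Re = VD/ν = 3.400·0.575/4.82×10^-7 = 4.06×10^6 → turbulent
ε/D = 1.0/575 = 0.00174
Swamee-Jain: f = 0.02265
h_f = f(L/D)V²/(2g) = 0.02265·(331/0.575)·3.400²/(2·9.81) = 7.686 m
Δp = ρg·h_f = 719.0·9.81·7.686 = 54.21 kPa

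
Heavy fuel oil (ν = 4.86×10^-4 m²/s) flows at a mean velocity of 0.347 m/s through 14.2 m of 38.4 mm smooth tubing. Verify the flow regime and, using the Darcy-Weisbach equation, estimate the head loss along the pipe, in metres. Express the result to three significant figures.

Re = VD/ν = 0.347·0.03840/4.86×10^-4 = 27.4 → laminar (Re < 2300)
f = 64/Re = 2.334
h_f = f(L/D)V²/(2g) = 2.334·(14.2/0.03840)·0.347²/(2·9.81) = 5.298 m

h_f ≈ 5.30 m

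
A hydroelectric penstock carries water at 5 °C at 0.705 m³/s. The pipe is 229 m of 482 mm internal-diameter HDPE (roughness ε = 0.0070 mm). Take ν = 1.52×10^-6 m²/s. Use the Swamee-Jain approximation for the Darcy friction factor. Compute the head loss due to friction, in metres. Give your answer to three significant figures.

h_f ≈ 4.20 m

V = 4Q/(πD²) = 4·0.705/(π·0.482²) = 3.864 m/s
Re = VD/ν = 3.864·0.482/1.52×10^-6 = 1.23×10^6 → turbulent
ε/D = 0.0070/482 = 1.45×10^-5
Swamee-Jain: f = 0.01162
h_f = f(L/D)V²/(2g) = 0.01162·(229/0.482)·3.864²/(2·9.81) = 4.199 m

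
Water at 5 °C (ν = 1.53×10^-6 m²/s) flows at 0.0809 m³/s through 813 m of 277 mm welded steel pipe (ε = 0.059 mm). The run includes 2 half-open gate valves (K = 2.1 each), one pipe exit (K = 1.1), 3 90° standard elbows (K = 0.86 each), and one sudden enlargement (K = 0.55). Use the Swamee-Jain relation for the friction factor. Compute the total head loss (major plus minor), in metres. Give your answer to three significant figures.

H_L ≈ 5.31 m

V = 4Q/(πD²) = 1.342 m/s; V²/2g = 0.09185 m
Re = 2.43×10^5, ε/D = 2.13×10^-4 → f = 0.01681 (Swamee-Jain)
Major: h_f = f(L/D)·V²/2g = 0.01681·2935·0.09185 = 4.532 m
Minor: ΣK = 8.43; h_m = ΣK·V²/2g = 0.7743 m
Total H_L = 4.532 + 0.7743 = 5.306 m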